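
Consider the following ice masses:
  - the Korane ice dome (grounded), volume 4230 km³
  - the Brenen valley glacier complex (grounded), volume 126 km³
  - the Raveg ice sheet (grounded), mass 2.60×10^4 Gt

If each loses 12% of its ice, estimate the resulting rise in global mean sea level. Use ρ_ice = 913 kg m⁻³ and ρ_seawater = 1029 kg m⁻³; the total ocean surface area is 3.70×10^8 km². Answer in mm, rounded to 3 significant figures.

≈ 9.45 mm

Korane: 0.12 × 4230 km³ × (913/1029) = 450.4 km³ of water.
Brenen: 0.12 × 126 km³ × (913/1029) = 13.42 km³ of water.
Raveg: 0.12 × 2.60×10^4 Gt = 3.120×10^15 kg; dividing by ρ_w = 1029 kg m⁻³ gives 3.032×10^12 m³ of water.
Total added water ≈ 3.496×10^12 m³ over 3.70×10^14 m² → Δh = 9.45×10^-3 m = 9.45 mm.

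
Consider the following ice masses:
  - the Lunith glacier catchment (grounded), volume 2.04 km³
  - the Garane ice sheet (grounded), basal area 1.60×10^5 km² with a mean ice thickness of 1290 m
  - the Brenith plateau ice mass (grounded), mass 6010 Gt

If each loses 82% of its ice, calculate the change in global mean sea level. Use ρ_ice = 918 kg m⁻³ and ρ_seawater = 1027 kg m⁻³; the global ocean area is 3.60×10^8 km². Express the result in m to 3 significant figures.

Lunith: 0.82 × 2.04 km³ × (918/1027) = 1.495 km³ of water.
Garane: ice volume = 1.60×10^5 km² × 1290 m = 2.064×10^5 km³; 0.82 × 2.064×10^5 × (918/1027) = 1.513×10^5 km³ of water.
Brenith: 0.82 × 6010 Gt = 4.928×10^15 kg; dividing by ρ_w = 1027 kg m⁻³ gives 4.799×10^12 m³ of water.
Total added water ≈ 1.561×10^14 m³ over 3.60×10^14 m² → Δh = 0.434 m.

≈ 0.434 m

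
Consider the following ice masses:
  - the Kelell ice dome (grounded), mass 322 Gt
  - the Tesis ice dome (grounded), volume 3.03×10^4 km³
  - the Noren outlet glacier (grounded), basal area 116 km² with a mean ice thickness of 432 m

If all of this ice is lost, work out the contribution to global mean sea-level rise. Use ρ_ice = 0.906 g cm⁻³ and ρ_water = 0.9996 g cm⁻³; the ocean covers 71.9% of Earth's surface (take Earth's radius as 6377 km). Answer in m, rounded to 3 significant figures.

≈ 0.0757 m

Kelell: 322 Gt = 3.220×10^14 kg; dividing by ρ_w = 0.9996 g cm⁻³ = 999.6 kg m⁻³ gives 3.221×10^11 m³ of water.
Tesis: 3.03×10^4 km³ × (906/999.6) = 2.746×10^4 km³ of water.
Noren: ice volume = 116 km² × 432 m = 50.11 km³; 50.11 × (906/999.6) = 45.42 km³ of water.
Total added water ≈ 2.783×10^13 m³ over 3.67×10^14 m² → Δh = 0.0757 m.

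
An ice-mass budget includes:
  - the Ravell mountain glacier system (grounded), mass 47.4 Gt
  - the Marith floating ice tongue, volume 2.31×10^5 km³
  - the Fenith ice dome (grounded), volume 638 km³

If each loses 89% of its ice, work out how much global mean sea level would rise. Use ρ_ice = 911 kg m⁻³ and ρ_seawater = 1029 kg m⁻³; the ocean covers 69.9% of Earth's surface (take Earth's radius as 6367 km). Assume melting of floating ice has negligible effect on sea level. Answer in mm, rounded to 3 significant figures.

≈ 1.53 mm

Ravell: 0.89 × 47.4 Gt = 4.219×10^13 kg; dividing by ρ_w = 1029 kg m⁻³ gives 4.100×10^10 m³ of water.
The Marith floating ice tongue is floating and already displaces its own weight of water, so its melt adds essentially nothing to sea level.
Fenith: 0.89 × 638 km³ × (911/1029) = 502.7 km³ of water.
Total added water ≈ 5.437×10^11 m³ over 3.56×10^14 m² → Δh = 1.53×10^-3 m = 1.53 mm.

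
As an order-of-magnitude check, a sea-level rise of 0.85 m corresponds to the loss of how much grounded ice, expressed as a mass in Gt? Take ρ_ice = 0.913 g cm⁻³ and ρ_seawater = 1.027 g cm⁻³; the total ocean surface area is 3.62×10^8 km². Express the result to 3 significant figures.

Required water volume = Δh × A = 0.85 m × 3.62×10^14 m² = 3.077×10^14 m³.
ρ_w = 1.027 g cm⁻³ = 1027 kg m⁻³, so the mass of water = 3.077×10^14 m³ × 1027 kg m⁻³ = 3.160×10^17 kg = 3.16×10^5 Gt (and the same mass of ice, by conservation).

≈ 3.16×10^5 Gt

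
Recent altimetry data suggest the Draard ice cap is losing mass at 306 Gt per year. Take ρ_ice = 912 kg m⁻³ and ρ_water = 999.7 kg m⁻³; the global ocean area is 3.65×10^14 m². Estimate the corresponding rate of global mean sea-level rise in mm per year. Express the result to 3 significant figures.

ρ_w = 999.7 kg m⁻³. Annual water volume added = 306 Gt / ρ_w = 3.060×10^14 kg / 999.7 kg m⁻³ = 3.061×10^11 m³.
Δh per year = 3.061×10^11 / 3.65×10^14 = 8.39×10^-4 m = 0.839 mm.

≈ 0.839 mm/yr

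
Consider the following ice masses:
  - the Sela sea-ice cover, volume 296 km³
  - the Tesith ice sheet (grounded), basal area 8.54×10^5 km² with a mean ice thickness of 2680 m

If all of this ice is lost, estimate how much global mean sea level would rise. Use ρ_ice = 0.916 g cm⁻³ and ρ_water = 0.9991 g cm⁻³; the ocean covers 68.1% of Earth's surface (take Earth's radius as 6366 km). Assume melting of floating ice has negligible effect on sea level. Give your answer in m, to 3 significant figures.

The Sela sea-ice cover is floating and already displaces its own weight of water, so its melt adds essentially nothing to sea level.
Tesith: ice volume = 8.54×10^5 km² × 2680 m = 2.289×10^6 km³; 2.289×10^6 × (916/999.1) = 2.098×10^6 km³ of water.
Total added water ≈ 2.098×10^15 m³ over 3.47×10^14 m² → Δh = 6.05 m.

≈ 6.05 m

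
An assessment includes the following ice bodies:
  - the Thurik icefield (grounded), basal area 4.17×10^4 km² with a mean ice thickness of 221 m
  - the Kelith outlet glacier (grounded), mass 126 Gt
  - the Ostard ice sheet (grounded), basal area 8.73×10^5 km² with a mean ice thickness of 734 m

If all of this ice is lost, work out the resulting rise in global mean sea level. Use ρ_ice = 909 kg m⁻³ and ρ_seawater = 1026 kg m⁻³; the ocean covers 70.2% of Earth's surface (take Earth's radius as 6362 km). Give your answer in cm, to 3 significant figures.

Thurik: ice volume = 4.17×10^4 km² × 221 m = 9216 km³; 9216 × (909/1026) = 8165 km³ of water.
Kelith: 126 Gt = 1.260×10^14 kg; dividing by ρ_w = 1026 kg m⁻³ gives 1.228×10^11 m³ of water.
Ostard: ice volume = 8.73×10^5 km² × 734 m = 6.408×10^5 km³; 6.408×10^5 × (909/1026) = 5.677×10^5 km³ of water.
Total added water ≈ 5.760×10^14 m³ over 3.57×10^14 m² → Δh = 1.61 m = 161 cm.

≈ 161 cm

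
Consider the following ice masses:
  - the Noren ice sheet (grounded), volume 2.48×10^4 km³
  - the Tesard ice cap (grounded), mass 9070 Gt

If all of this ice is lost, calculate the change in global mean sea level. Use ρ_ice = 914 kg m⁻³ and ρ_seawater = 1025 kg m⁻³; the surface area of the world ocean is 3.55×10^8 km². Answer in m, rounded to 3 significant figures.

Noren: 2.48×10^4 km³ × (914/1025) = 2.211×10^4 km³ of water.
Tesard: 9070 Gt = 9.070×10^15 kg; dividing by ρ_w = 1025 kg m⁻³ gives 8.849×10^12 m³ of water.
Total added water ≈ 3.096×10^13 m³ over 3.55×10^14 m² → Δh = 0.0872 m.

≈ 0.0872 m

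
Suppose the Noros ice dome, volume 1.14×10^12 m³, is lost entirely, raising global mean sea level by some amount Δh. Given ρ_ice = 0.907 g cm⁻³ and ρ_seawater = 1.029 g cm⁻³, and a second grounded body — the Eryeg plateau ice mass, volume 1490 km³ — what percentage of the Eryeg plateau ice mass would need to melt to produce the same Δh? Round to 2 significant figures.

Equal sea-level rise means equal mass of meltwater, i.e. equal mass of ice lost.
Ice mass of Noros: 1.034×10^15 kg; ice mass of Eryeg: 1.351×10^15 kg.
Fraction required = 1.034×10^15 / 1.351×10^15 = 0.765 → 77 %.

≈ 77 %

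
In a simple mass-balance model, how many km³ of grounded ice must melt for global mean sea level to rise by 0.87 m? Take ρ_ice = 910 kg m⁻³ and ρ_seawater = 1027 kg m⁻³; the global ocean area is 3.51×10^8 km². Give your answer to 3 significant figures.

Required water volume = Δh × A = 0.87 m × 3.51×10^14 m² = 3.054×10^14 m³ = 3.054×10^5 km³.
Ice volume = water volume × ρ_w/ρ_ice = 3.054×10^5 × 1027/910 = 3.45×10^5 km³.

≈ 3.45×10^5 km³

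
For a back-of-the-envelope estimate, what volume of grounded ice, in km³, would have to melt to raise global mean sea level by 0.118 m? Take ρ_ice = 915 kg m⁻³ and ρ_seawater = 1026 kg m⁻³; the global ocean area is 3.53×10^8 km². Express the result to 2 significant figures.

Required water volume = Δh × A = 0.118 m × 3.53×10^14 m² = 4.165×10^13 m³ = 4.165×10^4 km³.
Ice volume = water volume × ρ_w/ρ_ice = 4.165×10^4 × 1026/915 = 4.7×10^4 km³.

≈ 4.7×10^4 km³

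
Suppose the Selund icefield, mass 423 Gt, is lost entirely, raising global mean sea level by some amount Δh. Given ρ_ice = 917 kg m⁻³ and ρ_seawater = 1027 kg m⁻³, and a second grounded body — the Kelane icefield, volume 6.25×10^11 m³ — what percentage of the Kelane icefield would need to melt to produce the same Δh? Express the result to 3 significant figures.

Equal sea-level rise means equal mass of meltwater, i.e. equal mass of ice lost.
Ice mass of Selund: 4.230×10^14 kg; ice mass of Kelane: 5.731×10^14 kg.
Fraction required = 4.230×10^14 / 5.731×10^14 = 0.738 → 73.8 %.

≈ 73.8 %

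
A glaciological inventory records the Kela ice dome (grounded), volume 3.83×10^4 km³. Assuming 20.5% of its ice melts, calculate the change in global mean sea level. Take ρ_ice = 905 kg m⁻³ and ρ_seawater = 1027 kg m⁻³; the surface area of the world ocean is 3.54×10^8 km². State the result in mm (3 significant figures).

≈ 19.5 mm

Kela: 0.205 × 3.83×10^4 km³ × (905/1027) = 6919 km³ of water.
Spread over 3.54×10^14 m² of ocean, Δh = 6.919×10^12 / 3.54×10^14 = 0.0195 m = 19.5 mm.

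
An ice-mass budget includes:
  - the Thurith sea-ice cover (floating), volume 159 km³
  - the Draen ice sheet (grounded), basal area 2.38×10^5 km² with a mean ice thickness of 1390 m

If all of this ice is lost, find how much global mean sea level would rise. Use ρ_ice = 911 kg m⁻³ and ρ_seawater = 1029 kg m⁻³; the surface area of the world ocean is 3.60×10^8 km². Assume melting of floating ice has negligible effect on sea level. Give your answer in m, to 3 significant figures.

≈ 0.814 m

The Thurith sea-ice cover is floating and already displaces its own weight of water, so its melt adds essentially nothing to sea level.
Draen: ice volume = 2.38×10^5 km² × 1390 m = 3.308×10^5 km³; 3.308×10^5 × (911/1029) = 2.929×10^5 km³ of water.
Total added water ≈ 2.929×10^14 m³ over 3.60×10^14 m² → Δh = 0.814 m.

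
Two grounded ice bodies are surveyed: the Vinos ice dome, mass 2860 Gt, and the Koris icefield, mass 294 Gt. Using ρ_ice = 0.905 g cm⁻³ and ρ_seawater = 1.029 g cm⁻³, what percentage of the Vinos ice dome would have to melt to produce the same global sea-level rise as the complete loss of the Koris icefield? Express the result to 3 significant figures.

Equal sea-level rise means equal mass of meltwater, i.e. equal mass of ice lost.
Ice mass of Koris: 2.940×10^14 kg; ice mass of Vinos: 2.860×10^15 kg.
Fraction required = 2.940×10^14 / 2.860×10^15 = 0.103 → 10.3 %.

≈ 10.3 %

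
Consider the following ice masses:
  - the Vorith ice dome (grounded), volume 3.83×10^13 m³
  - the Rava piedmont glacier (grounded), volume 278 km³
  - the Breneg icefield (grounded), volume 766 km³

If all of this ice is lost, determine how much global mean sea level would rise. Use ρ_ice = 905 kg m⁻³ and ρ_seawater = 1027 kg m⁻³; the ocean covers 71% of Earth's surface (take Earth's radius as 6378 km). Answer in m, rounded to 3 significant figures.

Vorith: 3.83×10^13 m³ × (905/1027) = 3.375×10^13 m³ of water.
Rava: 278 km³ × (905/1027) = 245.0 km³ of water.
Breneg: 766 km³ × (905/1027) = 675.0 km³ of water.
Total added water ≈ 3.467×10^13 m³ over 3.63×10^14 m² → Δh = 0.0955 m.

≈ 0.0955 m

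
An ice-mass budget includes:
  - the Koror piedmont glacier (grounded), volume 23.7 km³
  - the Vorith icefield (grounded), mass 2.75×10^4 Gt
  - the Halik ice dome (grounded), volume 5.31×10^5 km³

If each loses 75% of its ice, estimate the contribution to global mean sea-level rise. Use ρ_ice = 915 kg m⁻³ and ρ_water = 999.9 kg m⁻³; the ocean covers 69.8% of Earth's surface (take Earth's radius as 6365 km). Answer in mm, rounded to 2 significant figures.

≈ 1100 mm

Koror: 0.75 × 23.7 km³ × (915/999.9) = 16.27 km³ of water.
Vorith: 0.75 × 2.75×10^4 Gt = 2.062×10^16 kg; dividing by ρ_w = 999.9 kg m⁻³ gives 2.063×10^13 m³ of water.
Halik: 0.75 × 5.31×10^5 km³ × (915/999.9) = 3.644×10^5 km³ of water.
Total added water ≈ 3.851×10^14 m³ over 3.55×10^14 m² → Δh = 1.08 m = 1100 mm.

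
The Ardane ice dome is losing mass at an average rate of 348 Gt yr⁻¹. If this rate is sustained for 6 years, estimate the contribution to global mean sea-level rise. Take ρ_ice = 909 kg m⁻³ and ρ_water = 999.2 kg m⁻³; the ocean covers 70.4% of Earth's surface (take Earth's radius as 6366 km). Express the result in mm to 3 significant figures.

≈ 5.83 mm

Total mass lost = 348 Gt/yr × 6 yr = 2088 Gt = 2.088×10^15 kg.
ρ_w = 999.2 kg m⁻³, so water volume = 2.088×10^15 / 999.2 = 2.090×10^12 m³.
Δh = 2.090×10^12 / 3.59×10^14 = 5.83×10^-3 m = 5.83 mm.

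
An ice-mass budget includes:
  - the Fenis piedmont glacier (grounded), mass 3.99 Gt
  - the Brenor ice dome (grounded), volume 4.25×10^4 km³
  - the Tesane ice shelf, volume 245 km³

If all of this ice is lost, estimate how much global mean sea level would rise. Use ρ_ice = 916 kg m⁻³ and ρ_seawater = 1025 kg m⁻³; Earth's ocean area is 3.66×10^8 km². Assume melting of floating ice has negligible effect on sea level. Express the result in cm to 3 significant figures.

Fenis: 3.99 Gt = 3.990×10^12 kg; dividing by ρ_w = 1025 kg m⁻³ gives 3.893×10^9 m³ of water.
Brenor: 4.25×10^4 km³ × (916/1025) = 3.798×10^4 km³ of water.
The Tesane ice shelf is floating and already displaces its own weight of water, so its melt adds essentially nothing to sea level.
Total added water ≈ 3.798×10^13 m³ over 3.66×10^14 m² → Δh = 0.104 m = 10.4 cm.

≈ 10.4 cm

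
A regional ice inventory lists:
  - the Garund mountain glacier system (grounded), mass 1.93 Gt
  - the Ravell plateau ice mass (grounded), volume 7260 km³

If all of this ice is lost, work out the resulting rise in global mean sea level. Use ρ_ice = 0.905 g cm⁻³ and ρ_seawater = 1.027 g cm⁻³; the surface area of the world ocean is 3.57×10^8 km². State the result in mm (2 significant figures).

Garund: 1.93 Gt = 1.930×10^12 kg; dividing by ρ_w = 1.027 g cm⁻³ = 1027 kg m⁻³ gives 1.879×10^9 m³ of water.
Ravell: 7260 km³ × (905/1027) = 6398 km³ of water.
Total added water ≈ 6.399×10^12 m³ over 3.57×10^14 m² → Δh = 0.0179 m = 18 mm.

≈ 18 mm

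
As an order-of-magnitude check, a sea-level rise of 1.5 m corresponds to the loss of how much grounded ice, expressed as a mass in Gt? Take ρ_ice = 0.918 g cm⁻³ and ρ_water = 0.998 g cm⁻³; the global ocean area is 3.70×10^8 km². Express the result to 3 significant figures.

≈ 5.54×10^5 Gt

Required water volume = Δh × A = 1.5 m × 3.70×10^14 m² = 5.550×10^14 m³.
ρ_w = 0.998 g cm⁻³ = 998 kg m⁻³, so the mass of water = 5.550×10^14 m³ × 998 kg m⁻³ = 5.539×10^17 kg = 5.54×10^5 Gt (and the same mass of ice, by conservation).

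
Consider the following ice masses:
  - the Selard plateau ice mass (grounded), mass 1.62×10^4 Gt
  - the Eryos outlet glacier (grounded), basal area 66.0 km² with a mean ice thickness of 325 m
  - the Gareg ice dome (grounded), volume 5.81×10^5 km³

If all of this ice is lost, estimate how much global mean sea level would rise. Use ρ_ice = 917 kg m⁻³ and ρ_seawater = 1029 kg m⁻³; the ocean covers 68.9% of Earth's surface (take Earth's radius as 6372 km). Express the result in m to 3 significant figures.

≈ 1.52 m

Selard: 1.62×10^4 Gt = 1.620×10^16 kg; dividing by ρ_w = 1029 kg m⁻³ gives 1.574×10^13 m³ of water.
Eryos: ice volume = 66.0 km² × 325 m = 21.45 km³; 21.45 × (917/1029) = 19.12 km³ of water.
Gareg: 5.81×10^5 km³ × (917/1029) = 5.178×10^5 km³ of water.
Total added water ≈ 5.335×10^14 m³ over 3.52×10^14 m² → Δh = 1.52 m.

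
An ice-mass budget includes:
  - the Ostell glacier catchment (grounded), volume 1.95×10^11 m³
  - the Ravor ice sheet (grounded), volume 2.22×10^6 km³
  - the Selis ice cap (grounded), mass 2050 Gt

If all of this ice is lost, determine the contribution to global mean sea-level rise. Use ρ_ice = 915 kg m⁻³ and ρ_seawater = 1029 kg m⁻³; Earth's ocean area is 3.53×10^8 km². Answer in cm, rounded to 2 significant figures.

Ostell: 1.95×10^11 m³ × (915/1029) = 1.734×10^11 m³ of water.
Ravor: 2.22×10^6 km³ × (915/1029) = 1.974×10^6 km³ of water.
Selis: 2050 Gt = 2.050×10^15 kg; dividing by ρ_w = 1029 kg m⁻³ gives 1.992×10^12 m³ of water.
Total added water ≈ 1.976×10^15 m³ over 3.53×10^14 m² → Δh = 5.60 m = 560 cm.

≈ 560 cm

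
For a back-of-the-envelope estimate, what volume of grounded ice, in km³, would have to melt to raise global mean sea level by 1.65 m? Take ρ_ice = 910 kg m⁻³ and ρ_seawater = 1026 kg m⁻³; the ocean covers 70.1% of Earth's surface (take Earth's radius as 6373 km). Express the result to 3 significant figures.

≈ 6.66×10^5 km³

Required water volume = Δh × A = 1.65 m × 3.58×10^14 m² = 5.903×10^14 m³ = 5.903×10^5 km³.
Ice volume = water volume × ρ_w/ρ_ice = 5.903×10^5 × 1026/910 = 6.66×10^5 km³.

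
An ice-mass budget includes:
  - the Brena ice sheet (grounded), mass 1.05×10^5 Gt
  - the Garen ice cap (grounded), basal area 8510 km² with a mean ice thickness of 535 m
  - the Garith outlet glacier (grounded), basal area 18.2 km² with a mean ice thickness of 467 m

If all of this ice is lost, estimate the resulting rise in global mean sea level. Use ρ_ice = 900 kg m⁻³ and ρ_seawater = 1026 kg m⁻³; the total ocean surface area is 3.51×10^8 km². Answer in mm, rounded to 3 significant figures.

≈ 303 mm

Brena: 1.05×10^5 Gt = 1.050×10^17 kg; dividing by ρ_w = 1026 kg m⁻³ gives 1.023×10^14 m³ of water.
Garen: ice volume = 8510 km² × 535 m = 4553 km³; 4553 × (900/1026) = 3994 km³ of water.
Garith: ice volume = 18.2 km² × 467 m = 8.499 km³; 8.499 × (900/1026) = 7.456 km³ of water.
Total added water ≈ 1.063×10^14 m³ over 3.51×10^14 m² → Δh = 0.303 m = 303 mm.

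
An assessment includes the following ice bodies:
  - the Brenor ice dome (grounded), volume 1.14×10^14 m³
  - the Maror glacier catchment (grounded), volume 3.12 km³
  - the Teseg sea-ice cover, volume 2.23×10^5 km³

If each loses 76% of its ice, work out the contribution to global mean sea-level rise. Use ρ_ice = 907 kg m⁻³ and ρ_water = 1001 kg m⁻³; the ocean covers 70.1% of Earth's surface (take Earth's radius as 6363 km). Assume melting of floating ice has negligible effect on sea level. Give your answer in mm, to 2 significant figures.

≈ 220 mm

Brenor: 0.76 × 1.14×10^14 m³ × (907/1001) = 7.850×10^13 m³ of water.
Maror: 0.76 × 3.12 km³ × (907/1001) = 2.149 km³ of water.
The Teseg sea-ice cover is floating and already displaces its own weight of water, so its melt adds essentially nothing to sea level.
Total added water ≈ 7.851×10^13 m³ over 3.57×10^14 m² → Δh = 0.220 m = 220 mm.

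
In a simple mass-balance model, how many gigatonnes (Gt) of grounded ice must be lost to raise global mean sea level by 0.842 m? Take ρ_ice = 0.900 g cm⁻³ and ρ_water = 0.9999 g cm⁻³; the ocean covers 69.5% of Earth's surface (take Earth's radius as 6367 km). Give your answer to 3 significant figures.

Required water volume = Δh × A = 0.842 m × 3.54×10^14 m² = 2.981×10^14 m³.
ρ_w = 0.9999 g cm⁻³ = 999.9 kg m⁻³, so the mass of water = 2.981×10^14 m³ × 999.9 kg m⁻³ = 2.981×10^17 kg = 2.98×10^5 Gt (and the same mass of ice, by conservation).

≈ 2.98×10^5 Gt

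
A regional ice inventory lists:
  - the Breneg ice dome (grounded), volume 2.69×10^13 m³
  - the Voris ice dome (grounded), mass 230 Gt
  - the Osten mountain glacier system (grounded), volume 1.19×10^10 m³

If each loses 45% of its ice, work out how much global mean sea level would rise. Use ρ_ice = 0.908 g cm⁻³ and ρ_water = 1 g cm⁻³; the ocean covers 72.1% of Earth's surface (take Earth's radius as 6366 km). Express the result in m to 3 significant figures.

≈ 0.0302 m

Breneg: 0.45 × 2.69×10^13 m³ × (908/1000) = 1.099×10^13 m³ of water.
Voris: 0.45 × 230 Gt = 1.035×10^14 kg; dividing by ρ_w = 1 g cm⁻³ = 1000 kg m⁻³ gives 1.035×10^11 m³ of water.
Osten: 0.45 × 1.19×10^10 m³ × (908/1000) = 4.862×10^9 m³ of water.
Total added water ≈ 1.110×10^13 m³ over 3.67×10^14 m² → Δh = 0.0302 m.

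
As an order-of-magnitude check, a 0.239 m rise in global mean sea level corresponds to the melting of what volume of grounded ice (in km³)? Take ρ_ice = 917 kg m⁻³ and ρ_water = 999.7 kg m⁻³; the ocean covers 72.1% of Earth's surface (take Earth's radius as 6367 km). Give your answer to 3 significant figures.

≈ 9.57×10^4 km³

Required water volume = Δh × A = 0.239 m × 3.67×10^14 m² = 8.778×10^13 m³ = 8.778×10^4 km³.
Ice volume = water volume × ρ_w/ρ_ice = 8.778×10^4 × 999.7/917 = 9.57×10^4 km³.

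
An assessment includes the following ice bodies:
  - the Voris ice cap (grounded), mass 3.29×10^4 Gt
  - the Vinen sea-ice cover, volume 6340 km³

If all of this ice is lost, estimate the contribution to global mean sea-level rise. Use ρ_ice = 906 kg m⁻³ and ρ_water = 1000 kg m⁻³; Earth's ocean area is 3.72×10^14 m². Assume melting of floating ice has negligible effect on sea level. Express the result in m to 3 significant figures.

Voris: 3.29×10^4 Gt = 3.290×10^16 kg; dividing by ρ_w = 1000 kg m⁻³ gives 3.290×10^13 m³ of water.
The Vinen sea-ice cover is floating and already displaces its own weight of water, so its melt adds essentially nothing to sea level.
Total added water ≈ 3.290×10^13 m³ over 3.72×10^14 m² → Δh = 0.0884 m.

≈ 0.0884 m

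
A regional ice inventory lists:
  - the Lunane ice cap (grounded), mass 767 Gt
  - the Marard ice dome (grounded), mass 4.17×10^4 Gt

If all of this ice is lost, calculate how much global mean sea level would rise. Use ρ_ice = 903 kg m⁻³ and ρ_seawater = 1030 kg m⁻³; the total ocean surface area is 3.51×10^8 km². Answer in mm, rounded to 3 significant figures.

≈ 117 mm

Lunane: 767 Gt = 7.670×10^14 kg; dividing by ρ_w = 1030 kg m⁻³ gives 7.447×10^11 m³ of water.
Marard: 4.17×10^4 Gt = 4.170×10^16 kg; dividing by ρ_w = 1030 kg m⁻³ gives 4.049×10^13 m³ of water.
Total added water ≈ 4.123×10^13 m³ over 3.51×10^14 m² → Δh = 0.117 m = 117 mm.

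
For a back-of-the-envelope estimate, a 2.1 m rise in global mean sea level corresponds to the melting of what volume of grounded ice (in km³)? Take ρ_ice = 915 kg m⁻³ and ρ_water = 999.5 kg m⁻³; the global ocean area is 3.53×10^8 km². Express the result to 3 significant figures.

≈ 8.10×10^5 km³

Required water volume = Δh × A = 2.1 m × 3.53×10^14 m² = 7.413×10^14 m³ = 7.413×10^5 km³.
Ice volume = water volume × ρ_w/ρ_ice = 7.413×10^5 × 999.5/915 = 8.10×10^5 km³.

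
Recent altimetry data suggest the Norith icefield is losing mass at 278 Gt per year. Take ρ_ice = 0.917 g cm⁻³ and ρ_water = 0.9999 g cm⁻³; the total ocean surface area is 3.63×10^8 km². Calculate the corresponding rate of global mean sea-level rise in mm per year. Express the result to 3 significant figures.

≈ 0.766 mm/yr

ρ_w = 0.9999 g cm⁻³ = 999.9 kg m⁻³. Annual water volume added = 278 Gt / ρ_w = 2.780×10^14 kg / 999.9 kg m⁻³ = 2.780×10^11 m³.
Δh per year = 2.780×10^11 / 3.63×10^14 = 7.66×10^-4 m = 0.766 mm.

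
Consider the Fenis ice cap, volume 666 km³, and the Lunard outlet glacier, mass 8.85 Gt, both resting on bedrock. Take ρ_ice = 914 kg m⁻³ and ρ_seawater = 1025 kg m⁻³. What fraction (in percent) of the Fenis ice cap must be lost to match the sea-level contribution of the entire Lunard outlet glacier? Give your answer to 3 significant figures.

Equal sea-level rise means equal mass of meltwater, i.e. equal mass of ice lost.
Ice mass of Lunard: 8.850×10^12 kg; ice mass of Fenis: 6.087×10^14 kg.
Fraction required = 8.850×10^12 / 6.087×10^14 = 0.0145 → 1.45 %.

≈ 1.45 %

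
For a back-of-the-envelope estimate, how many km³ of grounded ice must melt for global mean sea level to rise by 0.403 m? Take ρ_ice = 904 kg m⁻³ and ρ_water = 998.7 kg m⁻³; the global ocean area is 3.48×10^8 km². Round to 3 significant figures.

≈ 1.55×10^5 km³

Required water volume = Δh × A = 0.403 m × 3.48×10^14 m² = 1.402×10^14 m³ = 1.402×10^5 km³.
Ice volume = water volume × ρ_w/ρ_ice = 1.402×10^5 × 998.7/904 = 1.55×10^5 km³.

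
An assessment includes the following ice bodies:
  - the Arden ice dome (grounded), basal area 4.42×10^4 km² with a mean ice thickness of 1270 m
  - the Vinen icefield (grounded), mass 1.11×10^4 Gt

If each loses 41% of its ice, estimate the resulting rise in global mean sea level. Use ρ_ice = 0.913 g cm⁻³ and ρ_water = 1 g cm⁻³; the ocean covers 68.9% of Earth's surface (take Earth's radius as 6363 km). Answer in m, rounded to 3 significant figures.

Arden: ice volume = 4.42×10^4 km² × 1270 m = 5.613×10^4 km³; 0.41 × 5.613×10^4 × (913/1000) = 2.101×10^4 km³ of water.
Vinen: 0.41 × 1.11×10^4 Gt = 4.551×10^15 kg; dividing by ρ_w = 1 g cm⁻³ = 1000 kg m⁻³ gives 4.551×10^12 m³ of water.
Total added water ≈ 2.556×10^13 m³ over 3.51×10^14 m² → Δh = 0.0729 m.

≈ 0.0729 m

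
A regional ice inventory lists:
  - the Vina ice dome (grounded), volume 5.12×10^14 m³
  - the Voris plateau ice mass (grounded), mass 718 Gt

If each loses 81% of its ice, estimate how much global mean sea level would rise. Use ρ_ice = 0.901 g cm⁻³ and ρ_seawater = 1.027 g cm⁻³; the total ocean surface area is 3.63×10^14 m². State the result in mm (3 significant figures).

Vina: 0.81 × 5.12×10^14 m³ × (901/1027) = 3.638×10^14 m³ of water.
Voris: 0.81 × 718 Gt = 5.816×10^14 kg; dividing by ρ_w = 1.027 g cm⁻³ = 1027 kg m⁻³ gives 5.663×10^11 m³ of water.
Total added water ≈ 3.644×10^14 m³ over 3.63×10^14 m² → Δh = 1.00 m = 1000 mm.

≈ 1000 mm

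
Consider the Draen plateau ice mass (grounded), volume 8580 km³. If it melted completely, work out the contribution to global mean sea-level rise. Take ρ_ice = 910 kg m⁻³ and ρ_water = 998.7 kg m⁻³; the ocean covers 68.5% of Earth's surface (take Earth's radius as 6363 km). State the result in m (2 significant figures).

≈ 0.022 m

Draen: 8580 km³ × (910/998.7) = 7818 km³ of water.
Spread over 3.49×10^14 m² of ocean, Δh = 7.818×10^12 / 3.49×10^14 = 0.0224 m.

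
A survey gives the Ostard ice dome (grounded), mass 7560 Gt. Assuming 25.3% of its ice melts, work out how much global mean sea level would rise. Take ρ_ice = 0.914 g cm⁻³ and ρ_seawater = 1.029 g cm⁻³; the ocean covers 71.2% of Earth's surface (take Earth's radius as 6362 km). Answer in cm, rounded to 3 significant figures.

≈ 0.513 cm

Ostard: 0.253 × 7560 Gt = 1.913×10^15 kg; dividing by ρ_w = 1.029 g cm⁻³ = 1029 kg m⁻³ gives 1.859×10^12 m³ of water.
Spread over 3.62×10^14 m² of ocean, Δh = 1.859×10^12 / 3.62×10^14 = 5.13×10^-3 m = 0.513 cm.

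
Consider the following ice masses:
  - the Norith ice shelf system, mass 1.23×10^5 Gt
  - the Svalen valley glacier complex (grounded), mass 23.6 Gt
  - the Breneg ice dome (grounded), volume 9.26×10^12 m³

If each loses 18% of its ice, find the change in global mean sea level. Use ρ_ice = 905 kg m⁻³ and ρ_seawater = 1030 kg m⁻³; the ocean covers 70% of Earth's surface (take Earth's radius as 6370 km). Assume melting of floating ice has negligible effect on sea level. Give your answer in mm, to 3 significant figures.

≈ 4.11 mm

The Norith ice shelf system is floating and already displaces its own weight of water, so its melt adds essentially nothing to sea level.
Svalen: 0.18 × 23.6 Gt = 4.248×10^12 kg; dividing by ρ_w = 1030 kg m⁻³ gives 4.124×10^9 m³ of water.
Breneg: 0.18 × 9.26×10^12 m³ × (905/1030) = 1.465×10^12 m³ of water.
Total added water ≈ 1.469×10^12 m³ over 3.57×10^14 m² → Δh = 4.11×10^-3 m = 4.11 mm.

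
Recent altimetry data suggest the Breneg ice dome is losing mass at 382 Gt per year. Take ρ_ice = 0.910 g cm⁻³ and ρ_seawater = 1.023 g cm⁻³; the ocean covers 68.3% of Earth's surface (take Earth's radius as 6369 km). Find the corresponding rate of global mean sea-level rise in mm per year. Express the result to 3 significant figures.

≈ 1.07 mm/yr

ρ_w = 1.023 g cm⁻³ = 1023 kg m⁻³. Annual water volume added = 382 Gt / ρ_w = 3.820×10^14 kg / 1023 kg m⁻³ = 3.734×10^11 m³.
Δh per year = 3.734×10^11 / 3.48×10^14 = 1.07×10^-3 m = 1.07 mm.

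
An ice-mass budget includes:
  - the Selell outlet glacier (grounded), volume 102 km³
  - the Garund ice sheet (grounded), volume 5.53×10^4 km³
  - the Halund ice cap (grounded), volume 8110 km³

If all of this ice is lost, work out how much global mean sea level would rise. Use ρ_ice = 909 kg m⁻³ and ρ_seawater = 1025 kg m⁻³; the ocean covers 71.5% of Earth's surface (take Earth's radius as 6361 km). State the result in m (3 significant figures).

≈ 0.155 m

Selell: 102 km³ × (909/1025) = 90.46 km³ of water.
Garund: 5.53×10^4 km³ × (909/1025) = 4.904×10^4 km³ of water.
Halund: 8110 km³ × (909/1025) = 7192 km³ of water.
Total added water ≈ 5.632×10^13 m³ over 3.64×10^14 m² → Δh = 0.155 m.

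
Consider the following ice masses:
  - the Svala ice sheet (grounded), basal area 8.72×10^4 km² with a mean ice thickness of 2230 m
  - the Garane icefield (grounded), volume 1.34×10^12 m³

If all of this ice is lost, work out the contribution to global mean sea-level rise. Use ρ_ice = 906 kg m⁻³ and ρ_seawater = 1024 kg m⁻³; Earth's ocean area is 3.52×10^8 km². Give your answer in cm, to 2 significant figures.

Svala: ice volume = 8.72×10^4 km² × 2230 m = 1.945×10^5 km³; 1.945×10^5 × (906/1024) = 1.720×10^5 km³ of water.
Garane: 1.34×10^12 m³ × (906/1024) = 1.186×10^12 m³ of water.
Total added water ≈ 1.732×10^14 m³ over 3.52×10^14 m² → Δh = 0.492 m = 49 cm.

≈ 49 cm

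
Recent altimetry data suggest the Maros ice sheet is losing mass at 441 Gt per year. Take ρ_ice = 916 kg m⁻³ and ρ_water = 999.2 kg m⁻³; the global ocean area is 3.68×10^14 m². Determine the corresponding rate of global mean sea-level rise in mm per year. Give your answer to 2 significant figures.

ρ_w = 999.2 kg m⁻³. Annual water volume added = 441 Gt / ρ_w = 4.410×10^14 kg / 999.2 kg m⁻³ = 4.414×10^11 m³.
Δh per year = 4.414×10^11 / 3.68×10^14 = 1.20×10^-3 m = 1.2 mm.

≈ 1.2 mm/yr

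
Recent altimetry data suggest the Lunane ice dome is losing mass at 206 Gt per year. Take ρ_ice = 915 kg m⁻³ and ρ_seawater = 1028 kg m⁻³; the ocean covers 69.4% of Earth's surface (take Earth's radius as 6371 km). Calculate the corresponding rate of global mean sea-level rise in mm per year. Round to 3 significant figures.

ρ_w = 1028 kg m⁻³. Annual water volume added = 206 Gt / ρ_w = 2.060×10^14 kg / 1028 kg m⁻³ = 2.004×10^11 m³.
Δh per year = 2.004×10^11 / 3.54×10^14 = 5.66×10^-4 m = 0.566 mm.

≈ 0.566 mm/yr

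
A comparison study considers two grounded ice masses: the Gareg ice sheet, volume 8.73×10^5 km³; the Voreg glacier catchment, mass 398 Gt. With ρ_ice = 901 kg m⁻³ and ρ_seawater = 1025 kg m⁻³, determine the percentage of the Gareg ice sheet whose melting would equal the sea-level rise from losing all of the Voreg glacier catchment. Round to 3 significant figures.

≈ 0.0506 %

Equal sea-level rise means equal mass of meltwater, i.e. equal mass of ice lost.
Ice mass of Voreg: 3.980×10^14 kg; ice mass of Gareg: 7.866×10^17 kg.
Fraction required = 3.980×10^14 / 7.866×10^17 = 5.06×10^-4 → 0.0506 %.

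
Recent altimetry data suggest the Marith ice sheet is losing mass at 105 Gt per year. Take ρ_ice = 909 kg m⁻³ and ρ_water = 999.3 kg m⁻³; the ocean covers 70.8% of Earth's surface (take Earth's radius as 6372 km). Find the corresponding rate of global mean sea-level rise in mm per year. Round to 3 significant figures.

≈ 0.291 mm/yr

ρ_w = 999.3 kg m⁻³. Annual water volume added = 105 Gt / ρ_w = 1.050×10^14 kg / 999.3 kg m⁻³ = 1.051×10^11 m³.
Δh per year = 1.051×10^11 / 3.61×10^14 = 2.91×10^-4 m = 0.291 mm.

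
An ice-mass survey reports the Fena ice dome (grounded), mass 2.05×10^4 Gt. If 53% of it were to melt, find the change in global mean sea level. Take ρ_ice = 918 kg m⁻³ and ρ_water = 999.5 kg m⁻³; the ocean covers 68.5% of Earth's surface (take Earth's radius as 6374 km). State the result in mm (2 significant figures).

Fena: 0.53 × 2.05×10^4 Gt = 1.086×10^16 kg; dividing by ρ_w = 999.5 kg m⁻³ gives 1.087×10^13 m³ of water.
Spread over 3.50×10^14 m² of ocean, Δh = 1.087×10^13 / 3.50×10^14 = 0.0311 m = 31 mm.

≈ 31 mm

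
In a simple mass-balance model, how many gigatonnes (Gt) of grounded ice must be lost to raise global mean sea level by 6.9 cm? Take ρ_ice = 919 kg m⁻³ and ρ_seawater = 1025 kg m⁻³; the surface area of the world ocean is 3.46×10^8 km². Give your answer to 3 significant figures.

Required water volume = Δh × A = 0.069 m × 3.46×10^14 m² = 2.387×10^13 m³.
ρ_w = 1025 kg m⁻³, so the mass of water = 2.387×10^13 m³ × 1025 kg m⁻³ = 2.447×10^16 kg = 2.45×10^4 Gt (and the same mass of ice, by conservation).

≈ 2.45×10^4 Gt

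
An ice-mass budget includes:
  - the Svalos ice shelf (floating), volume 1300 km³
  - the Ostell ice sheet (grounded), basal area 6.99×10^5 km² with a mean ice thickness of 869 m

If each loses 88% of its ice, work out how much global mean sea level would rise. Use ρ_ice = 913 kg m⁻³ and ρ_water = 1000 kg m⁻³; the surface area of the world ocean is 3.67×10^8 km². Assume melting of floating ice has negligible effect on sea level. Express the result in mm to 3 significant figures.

The Svalos ice shelf is floating and already displaces its own weight of water, so its melt adds essentially nothing to sea level.
Ostell: ice volume = 6.99×10^5 km² × 869 m = 6.074×10^5 km³; 0.88 × 6.074×10^5 × (913/1000) = 4.880×10^5 km³ of water.
Total added water ≈ 4.880×10^14 m³ over 3.67×10^14 m² → Δh = 1.33 m = 1330 mm.

≈ 1330 mm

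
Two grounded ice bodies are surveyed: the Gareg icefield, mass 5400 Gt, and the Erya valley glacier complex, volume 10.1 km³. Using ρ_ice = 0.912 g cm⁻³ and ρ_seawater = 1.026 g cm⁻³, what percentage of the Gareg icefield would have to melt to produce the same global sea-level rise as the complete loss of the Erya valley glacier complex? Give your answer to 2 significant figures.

≈ 0.17 %

Equal sea-level rise means equal mass of meltwater, i.e. equal mass of ice lost.
Ice mass of Erya: 9.211×10^12 kg; ice mass of Gareg: 5.400×10^15 kg.
Fraction required = 9.211×10^12 / 5.400×10^15 = 1.71×10^-3 → 0.17 %.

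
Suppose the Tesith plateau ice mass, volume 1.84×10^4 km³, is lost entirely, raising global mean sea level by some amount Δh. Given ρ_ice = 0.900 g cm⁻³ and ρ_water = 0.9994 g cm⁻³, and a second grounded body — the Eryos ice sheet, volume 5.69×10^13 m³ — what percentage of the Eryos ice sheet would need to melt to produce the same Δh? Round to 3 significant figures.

Equal sea-level rise means equal mass of meltwater, i.e. equal mass of ice lost.
Ice mass of Tesith: 1.656×10^16 kg; ice mass of Eryos: 5.121×10^16 kg.
Fraction required = 1.656×10^16 / 5.121×10^16 = 0.323 → 32.3 %.

≈ 32.3 %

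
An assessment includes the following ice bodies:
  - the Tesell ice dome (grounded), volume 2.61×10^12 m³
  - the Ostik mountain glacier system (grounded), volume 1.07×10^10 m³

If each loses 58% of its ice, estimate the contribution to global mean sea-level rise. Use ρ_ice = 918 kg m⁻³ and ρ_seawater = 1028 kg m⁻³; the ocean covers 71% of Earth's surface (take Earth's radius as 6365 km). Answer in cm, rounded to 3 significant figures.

≈ 0.376 cm

Tesell: 0.58 × 2.61×10^12 m³ × (918/1028) = 1.352×10^12 m³ of water.
Ostik: 0.58 × 1.07×10^10 m³ × (918/1028) = 5.542×10^9 m³ of water.
Total added water ≈ 1.357×10^12 m³ over 3.61×10^14 m² → Δh = 3.76×10^-3 m = 0.376 cm.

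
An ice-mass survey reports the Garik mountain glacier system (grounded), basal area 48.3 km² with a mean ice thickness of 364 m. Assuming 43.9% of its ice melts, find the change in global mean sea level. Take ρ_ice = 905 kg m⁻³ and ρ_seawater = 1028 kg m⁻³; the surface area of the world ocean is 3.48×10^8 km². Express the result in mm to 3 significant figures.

Garik: ice volume = 48.3 km² × 364 m = 17.58 km³; 0.439 × 17.58 × (905/1028) = 6.795 km³ of water.
Spread over 3.48×10^14 m² of ocean, Δh = 6.795×10^9 / 3.48×10^14 = 1.95×10^-5 m = 0.0195 mm.

≈ 0.0195 mm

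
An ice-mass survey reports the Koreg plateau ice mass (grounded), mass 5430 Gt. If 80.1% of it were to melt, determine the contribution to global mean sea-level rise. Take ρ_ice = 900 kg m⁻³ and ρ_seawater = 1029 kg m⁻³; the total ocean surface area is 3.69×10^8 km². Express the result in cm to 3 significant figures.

Koreg: 0.801 × 5430 Gt = 4.349×10^15 kg; dividing by ρ_w = 1029 kg m⁻³ gives 4.227×10^12 m³ of water.
Spread over 3.69×10^14 m² of ocean, Δh = 4.227×10^12 / 3.69×10^14 = 0.0115 m = 1.15 cm.

≈ 1.15 cm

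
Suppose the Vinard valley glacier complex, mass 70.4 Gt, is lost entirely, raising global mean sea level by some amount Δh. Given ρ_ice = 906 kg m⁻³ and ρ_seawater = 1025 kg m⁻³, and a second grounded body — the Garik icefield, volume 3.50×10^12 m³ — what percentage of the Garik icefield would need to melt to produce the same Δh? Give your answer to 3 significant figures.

Equal sea-level rise means equal mass of meltwater, i.e. equal mass of ice lost.
Ice mass of Vinard: 7.040×10^13 kg; ice mass of Garik: 3.171×10^15 kg.
Fraction required = 7.040×10^13 / 3.171×10^15 = 0.0222 → 2.22 %.

≈ 2.22 %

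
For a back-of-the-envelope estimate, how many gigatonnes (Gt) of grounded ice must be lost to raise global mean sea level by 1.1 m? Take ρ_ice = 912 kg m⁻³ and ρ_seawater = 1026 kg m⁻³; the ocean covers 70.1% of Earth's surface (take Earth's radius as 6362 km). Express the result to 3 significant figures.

≈ 4.02×10^5 Gt

Required water volume = Δh × A = 1.1 m × 3.57×10^14 m² = 3.922×10^14 m³.
ρ_w = 1026 kg m⁻³, so the mass of water = 3.922×10^14 m³ × 1026 kg m⁻³ = 4.024×10^17 kg = 4.02×10^5 Gt (and the same mass of ice, by conservation).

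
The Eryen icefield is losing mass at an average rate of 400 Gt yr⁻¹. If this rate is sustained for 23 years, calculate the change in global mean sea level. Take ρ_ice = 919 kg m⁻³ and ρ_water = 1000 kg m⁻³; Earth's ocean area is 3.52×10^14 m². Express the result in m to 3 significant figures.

Total mass lost = 400 Gt/yr × 23 yr = 9200 Gt = 9.200×10^15 kg.
ρ_w = 1000 kg m⁻³, so water volume = 9.200×10^15 / 1000 = 9.200×10^12 m³.
Δh = 9.200×10^12 / 3.52×10^14 = 0.0261 m.

≈ 0.0261 m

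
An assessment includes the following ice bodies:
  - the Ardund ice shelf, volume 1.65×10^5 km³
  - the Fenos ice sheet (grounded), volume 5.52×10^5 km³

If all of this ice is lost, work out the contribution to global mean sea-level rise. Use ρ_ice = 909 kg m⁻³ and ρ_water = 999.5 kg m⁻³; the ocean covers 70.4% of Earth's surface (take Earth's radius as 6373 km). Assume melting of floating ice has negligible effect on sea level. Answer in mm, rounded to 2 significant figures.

≈ 1400 mm

The Ardund ice shelf is floating and already displaces its own weight of water, so its melt adds essentially nothing to sea level.
Fenos: 5.52×10^5 km³ × (909/999.5) = 5.020×10^5 km³ of water.
Total added water ≈ 5.020×10^14 m³ over 3.59×10^14 m² → Δh = 1.40 m = 1400 mm.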